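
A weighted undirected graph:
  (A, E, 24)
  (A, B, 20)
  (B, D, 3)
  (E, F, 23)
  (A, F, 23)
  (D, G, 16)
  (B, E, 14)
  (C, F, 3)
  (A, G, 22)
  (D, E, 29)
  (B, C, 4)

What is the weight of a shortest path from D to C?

Comparing a few candidate routes:
D - G - A - B - C: 16 + 22 + 20 + 4 = 62
D - E - F - C: 29 + 23 + 3 = 55
D - B - E - F - C: 3 + 14 + 23 + 3 = 43
D - B - A - F - C: 3 + 20 + 23 + 3 = 49
D - E - B - C: 29 + 14 + 4 = 47
D - B - C: 3 + 4 = 7
Best route has total 7.

7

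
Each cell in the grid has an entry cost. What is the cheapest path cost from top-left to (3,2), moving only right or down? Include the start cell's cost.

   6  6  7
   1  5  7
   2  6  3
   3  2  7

Best path: (0,0) (1,0) (2,0) (3,0) (3,1) (3,2)
Cost: 6 + 1 + 2 + 3 + 2 + 7 = 21
For comparison, the top-then-right route costs 36.

21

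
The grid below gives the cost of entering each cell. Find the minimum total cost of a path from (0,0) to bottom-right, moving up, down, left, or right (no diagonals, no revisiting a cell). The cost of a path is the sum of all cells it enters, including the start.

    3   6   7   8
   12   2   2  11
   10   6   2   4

19

Path [0,0] → [0,1] → [1,1] → [1,2] → [2,2] → [2,3]: 3 + 6 + 2 + 2 + 2 + 4 = 19.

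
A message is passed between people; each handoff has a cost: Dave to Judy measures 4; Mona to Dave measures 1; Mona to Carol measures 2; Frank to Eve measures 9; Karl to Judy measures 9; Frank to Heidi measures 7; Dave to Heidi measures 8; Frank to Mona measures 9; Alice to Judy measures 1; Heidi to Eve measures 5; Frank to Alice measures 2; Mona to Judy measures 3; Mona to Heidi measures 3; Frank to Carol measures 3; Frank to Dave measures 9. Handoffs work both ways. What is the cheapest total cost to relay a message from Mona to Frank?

5

Comparing a few candidate routes:
Mona - Judy - Alice - Frank: 3 + 1 + 2 = 6
Mona - Carol - Frank: 2 + 3 = 5
Mona - Dave - Judy - Alice - Frank: 1 + 4 + 1 + 2 = 8
Mona - Frank: 9
Shortest: 5.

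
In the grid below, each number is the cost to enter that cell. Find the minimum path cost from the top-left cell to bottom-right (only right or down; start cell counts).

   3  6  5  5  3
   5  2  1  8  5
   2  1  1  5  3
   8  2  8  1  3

One optimal route is [0,0]→[1,0]→[1,1]→[1,2]→[2,2]→[2,3]→[3,3]→[3,4].
Its cost is 3 + 5 + 2 + 1 + 1 + 5 + 1 + 3 = 21.

21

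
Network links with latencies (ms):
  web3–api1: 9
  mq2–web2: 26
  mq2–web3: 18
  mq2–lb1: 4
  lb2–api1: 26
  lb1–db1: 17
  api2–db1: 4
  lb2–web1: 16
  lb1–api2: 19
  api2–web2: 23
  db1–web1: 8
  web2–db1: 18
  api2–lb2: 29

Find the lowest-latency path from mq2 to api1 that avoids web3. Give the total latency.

Checking several routes:
mq2→lb1→api2→lb2→api1: 4 + 19 + 29 + 26 = 78
mq2→lb1→api2→db1→web1→lb2→api1: 4 + 19 + 4 + 8 + 16 + 26 = 77
mq2→web2→db1→web1→lb2→api1: 26 + 18 + 8 + 16 + 26 = 94
mq2→lb1→db1→web1→lb2→api1: 4 + 17 + 8 + 16 + 26 = 71
mq2→lb1→db1→api2→lb2→api1: 4 + 17 + 4 + 29 + 26 = 80
The minimum is 71 ms.

71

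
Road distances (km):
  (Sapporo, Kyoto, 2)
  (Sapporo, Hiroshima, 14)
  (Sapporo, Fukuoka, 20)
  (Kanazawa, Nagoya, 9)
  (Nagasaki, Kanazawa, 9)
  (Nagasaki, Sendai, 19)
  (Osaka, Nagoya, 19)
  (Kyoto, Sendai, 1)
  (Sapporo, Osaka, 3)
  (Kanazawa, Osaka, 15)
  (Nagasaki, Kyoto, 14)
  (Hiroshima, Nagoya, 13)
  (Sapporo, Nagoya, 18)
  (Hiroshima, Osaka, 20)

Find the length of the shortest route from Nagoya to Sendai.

21

Some routes from Nagoya to Sendai:
Nagoya→Osaka→Sapporo→Kyoto→Sendai: 19 + 3 + 2 + 1 = 25
Nagoya→Sapporo→Kyoto→Sendai: 18 + 2 + 1 = 21
Nagoya→Hiroshima→Sapporo→Kyoto→Sendai: 13 + 14 + 2 + 1 = 30
The minimum is 21 km.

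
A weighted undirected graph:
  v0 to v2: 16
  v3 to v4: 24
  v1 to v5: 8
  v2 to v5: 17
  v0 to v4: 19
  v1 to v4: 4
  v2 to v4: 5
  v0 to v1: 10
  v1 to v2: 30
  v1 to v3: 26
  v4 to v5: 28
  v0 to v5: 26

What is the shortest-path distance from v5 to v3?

Comparing a few candidate routes:
v5 - v1 - v3: 8 + 26 = 34
v5 - v2 - v4 - v3: 17 + 5 + 24 = 46
v5 - v1 - v4 - v3: 8 + 4 + 24 = 36
v5 - v4 - v3: 28 + 24 = 52
The minimum is 34.

34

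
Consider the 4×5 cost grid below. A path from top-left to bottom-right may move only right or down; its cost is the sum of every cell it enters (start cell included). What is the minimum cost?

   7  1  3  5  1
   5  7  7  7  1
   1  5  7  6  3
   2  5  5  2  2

Path (0,0) (0,1) (0,2) (0,3) (0,4) (1,4) (2,4) (3,4): 7 + 1 + 3 + 5 + 1 + 1 + 3 + 2 = 23.

23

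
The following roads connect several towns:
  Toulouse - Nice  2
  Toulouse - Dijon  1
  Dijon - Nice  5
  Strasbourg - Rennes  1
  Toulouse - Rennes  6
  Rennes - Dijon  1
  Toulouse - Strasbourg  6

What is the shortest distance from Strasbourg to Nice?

5

Checking several routes:
Strasbourg→Rennes→Toulouse→Nice: 1 + 6 + 2 = 9
Strasbourg→Rennes→Toulouse→Dijon→Nice: 1 + 6 + 1 + 5 = 13
Strasbourg→Toulouse→Dijon→Nice: 6 + 1 + 5 = 12
Strasbourg→Rennes→Dijon→Toulouse→Nice: 1 + 1 + 1 + 2 = 5
Strasbourg→Rennes→Dijon→Nice: 1 + 1 + 5 = 7
Strasbourg→Toulouse→Nice: 6 + 2 = 8
The minimum is 5.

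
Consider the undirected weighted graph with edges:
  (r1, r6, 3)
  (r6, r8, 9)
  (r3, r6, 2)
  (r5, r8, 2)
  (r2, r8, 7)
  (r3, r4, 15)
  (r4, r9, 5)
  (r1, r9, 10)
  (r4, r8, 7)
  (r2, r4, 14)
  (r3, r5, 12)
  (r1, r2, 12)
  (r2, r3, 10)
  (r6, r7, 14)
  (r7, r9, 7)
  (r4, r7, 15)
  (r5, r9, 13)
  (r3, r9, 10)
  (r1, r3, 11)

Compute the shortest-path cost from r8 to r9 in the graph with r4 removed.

Comparing a few candidate routes:
r8 → r5 → r9: 2 + 13 = 15
r8 → r5 → r3 → r9: 2 + 12 + 10 = 24
r8 → r6 → r3 → r9: 9 + 2 + 10 = 21
r8 → r6 → r1 → r9: 9 + 3 + 10 = 22
Shortest: 15.

15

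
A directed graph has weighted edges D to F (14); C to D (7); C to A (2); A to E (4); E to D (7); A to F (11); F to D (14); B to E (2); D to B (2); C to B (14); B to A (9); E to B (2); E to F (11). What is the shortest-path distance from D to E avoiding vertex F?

Routes from D to E avoiding F:
D - B - A - E: 2 + 9 + 4 = 15
D - B - E: 2 + 2 = 4
The minimum is 4.

4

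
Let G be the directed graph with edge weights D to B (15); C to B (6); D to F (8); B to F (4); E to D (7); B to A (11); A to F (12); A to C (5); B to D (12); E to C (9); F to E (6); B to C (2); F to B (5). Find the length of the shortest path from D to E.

Candidate routes:
D - B - F - E: 15 + 4 + 6 = 25
D - F - E: 8 + 6 = 14
D - B - A - F - E: 15 + 11 + 12 + 6 = 44
The minimum is 14.

14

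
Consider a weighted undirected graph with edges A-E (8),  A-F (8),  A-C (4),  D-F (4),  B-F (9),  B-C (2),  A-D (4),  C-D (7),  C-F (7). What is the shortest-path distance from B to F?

A few of the B→F routes:
B → C → D → F: 2 + 7 + 4 = 13
B → C → A → F: 2 + 4 + 8 = 14
B → C → F: 2 + 7 = 9
B → F: 9
Best route has total 9.

9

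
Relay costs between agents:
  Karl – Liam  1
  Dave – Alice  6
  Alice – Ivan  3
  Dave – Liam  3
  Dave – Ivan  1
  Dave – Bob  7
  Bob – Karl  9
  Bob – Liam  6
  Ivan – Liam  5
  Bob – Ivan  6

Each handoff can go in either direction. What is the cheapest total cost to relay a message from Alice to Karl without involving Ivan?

10

Routes from Alice to Karl avoiding Ivan:
Alice - Dave - Bob - Karl: 6 + 7 + 9 = 22
Alice - Dave - Liam - Karl: 6 + 3 + 1 = 10
Alice - Dave - Bob - Liam - Karl: 6 + 7 + 6 + 1 = 20
Alice - Dave - Liam - Bob - Karl: 6 + 3 + 6 + 9 = 24
Best route has total 10.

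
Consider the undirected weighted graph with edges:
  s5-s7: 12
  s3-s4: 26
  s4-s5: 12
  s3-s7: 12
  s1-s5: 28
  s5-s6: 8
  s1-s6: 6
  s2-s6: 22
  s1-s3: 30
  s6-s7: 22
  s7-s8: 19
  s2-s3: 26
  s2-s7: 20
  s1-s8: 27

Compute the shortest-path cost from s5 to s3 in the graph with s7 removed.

38

Routes from s5 to s3 avoiding s7:
s5 -> s6 -> s2 -> s3: 8 + 22 + 26 = 56
s5 -> s6 -> s1 -> s3: 8 + 6 + 30 = 44
s5 -> s1 -> s6 -> s2 -> s3: 28 + 6 + 22 + 26 = 82
s5 -> s1 -> s3: 28 + 30 = 58
s5 -> s4 -> s3: 12 + 26 = 38
The minimum is 38.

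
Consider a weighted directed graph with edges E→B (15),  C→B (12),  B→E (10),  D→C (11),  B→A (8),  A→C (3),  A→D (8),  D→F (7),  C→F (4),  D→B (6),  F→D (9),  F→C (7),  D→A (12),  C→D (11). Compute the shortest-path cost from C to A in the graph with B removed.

23

Routes from C to A avoiding B:
C - D - A: 11 + 12 = 23
C - F - D - A: 4 + 9 + 12 = 25
Best route has total 23.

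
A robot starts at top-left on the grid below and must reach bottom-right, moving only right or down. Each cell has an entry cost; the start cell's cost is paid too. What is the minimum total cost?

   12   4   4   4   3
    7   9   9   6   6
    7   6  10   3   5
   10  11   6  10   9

47

Cheapest: [0,0]→[0,1]→[0,2]→[0,3]→[0,4]→[1,4]→[2,4]→[3,4]
  12 + 4 + 4 + 4 + 3 + 6 + 5 + 9 = 47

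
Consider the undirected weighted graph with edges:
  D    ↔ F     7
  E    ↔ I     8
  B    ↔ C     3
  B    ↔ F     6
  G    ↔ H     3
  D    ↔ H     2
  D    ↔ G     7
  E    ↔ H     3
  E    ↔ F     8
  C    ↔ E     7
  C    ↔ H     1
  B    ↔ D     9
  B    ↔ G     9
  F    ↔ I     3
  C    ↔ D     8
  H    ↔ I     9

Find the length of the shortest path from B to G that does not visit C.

9

A few of the B→G routes:
B → G: 9
B → F → D → H → G: 6 + 7 + 2 + 3 = 18
B → D → G: 9 + 7 = 16
B → D → H → G: 9 + 2 + 3 = 14
B → F → E → H → G: 6 + 8 + 3 + 3 = 20
B → F → D → G: 6 + 7 + 7 = 20
Shortest: 9.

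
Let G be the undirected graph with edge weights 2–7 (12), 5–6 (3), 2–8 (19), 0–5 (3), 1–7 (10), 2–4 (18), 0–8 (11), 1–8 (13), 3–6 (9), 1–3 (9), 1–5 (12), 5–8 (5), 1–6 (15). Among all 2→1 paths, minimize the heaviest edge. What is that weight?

12

Some routes from 2 to 1:
2 → 8 → 5 → 6 → 1: max(19, 5, 3, 15) = 19
2 → 8 → 5 → 1: max(19, 5, 12) = 19
2 → 8 → 0 → 5 → 1: max(19, 11, 3, 12) = 19
2 → 7 → 1: max(12, 10) = 12
2 → 8 → 5 → 6 → 3 → 1: max(19, 5, 3, 9, 9) = 19
Smallest bottleneck: 12.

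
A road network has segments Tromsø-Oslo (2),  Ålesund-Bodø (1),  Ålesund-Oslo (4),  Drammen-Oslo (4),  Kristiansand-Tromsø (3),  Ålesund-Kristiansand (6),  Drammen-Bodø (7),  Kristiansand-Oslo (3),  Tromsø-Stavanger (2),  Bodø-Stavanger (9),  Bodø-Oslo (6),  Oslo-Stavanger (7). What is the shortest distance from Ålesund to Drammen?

8

Checking several routes:
Ålesund - Oslo - Drammen: 4 + 4 = 8
Ålesund - Bodø - Oslo - Drammen: 1 + 6 + 4 = 11
Ålesund - Kristiansand - Oslo - Drammen: 6 + 3 + 4 = 13
Ålesund - Bodø - Drammen: 1 + 7 = 8
Best route has total 8 km.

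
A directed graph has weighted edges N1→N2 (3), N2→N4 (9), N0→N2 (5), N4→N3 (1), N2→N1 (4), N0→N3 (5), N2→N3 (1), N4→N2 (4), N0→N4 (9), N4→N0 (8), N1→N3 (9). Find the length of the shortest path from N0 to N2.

5

Paths from N0 to N2:
N0 -> N2: 5
N0 -> N4 -> N2: 9 + 4 = 13
Best route has total 5.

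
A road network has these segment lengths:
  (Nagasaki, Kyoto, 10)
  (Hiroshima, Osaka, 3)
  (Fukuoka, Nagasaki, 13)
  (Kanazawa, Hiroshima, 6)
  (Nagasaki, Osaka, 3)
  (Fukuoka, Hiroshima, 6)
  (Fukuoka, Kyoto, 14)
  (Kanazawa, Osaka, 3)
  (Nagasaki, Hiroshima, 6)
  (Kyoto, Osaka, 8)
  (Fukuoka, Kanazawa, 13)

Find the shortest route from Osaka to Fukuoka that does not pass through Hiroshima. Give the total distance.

A few of the Osaka→Fukuoka routes:
Osaka-Nagasaki-Fukuoka: 3 + 13 = 16
Osaka-Kanazawa-Fukuoka: 3 + 13 = 16
Osaka-Kyoto-Fukuoka: 8 + 14 = 22
Osaka-Nagasaki-Kyoto-Fukuoka: 3 + 10 + 14 = 27
The minimum is 16.

16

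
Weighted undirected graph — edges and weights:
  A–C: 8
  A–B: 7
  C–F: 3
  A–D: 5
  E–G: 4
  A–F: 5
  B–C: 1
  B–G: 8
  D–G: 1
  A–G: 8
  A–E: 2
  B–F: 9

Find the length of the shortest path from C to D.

Checking several routes:
C → A → D: 8 + 5 = 13
C → F → A → D: 3 + 5 + 5 = 13
C → B → A → D: 1 + 7 + 5 = 13
C → B → G → D: 1 + 8 + 1 = 10
Shortest: 10.

10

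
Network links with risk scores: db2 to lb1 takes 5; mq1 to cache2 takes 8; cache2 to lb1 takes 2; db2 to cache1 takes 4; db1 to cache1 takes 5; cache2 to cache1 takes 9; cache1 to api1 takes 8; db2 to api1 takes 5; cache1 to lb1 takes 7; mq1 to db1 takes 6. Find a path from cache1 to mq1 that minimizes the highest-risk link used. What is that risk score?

Candidate routes:
cache1 → cache2 → mq1: max(9, 8) = 9
cache1 → api1 → db2 → lb1 → cache2 → mq1: max(8, 5, 5, 2, 8) = 8
cache1 → db2 → lb1 → cache2 → mq1: max(4, 5, 2, 8) = 8
cache1 → lb1 → cache2 → mq1: max(7, 2, 8) = 8
cache1 → db1 → mq1: max(5, 6) = 6
Smallest bottleneck: 6.

6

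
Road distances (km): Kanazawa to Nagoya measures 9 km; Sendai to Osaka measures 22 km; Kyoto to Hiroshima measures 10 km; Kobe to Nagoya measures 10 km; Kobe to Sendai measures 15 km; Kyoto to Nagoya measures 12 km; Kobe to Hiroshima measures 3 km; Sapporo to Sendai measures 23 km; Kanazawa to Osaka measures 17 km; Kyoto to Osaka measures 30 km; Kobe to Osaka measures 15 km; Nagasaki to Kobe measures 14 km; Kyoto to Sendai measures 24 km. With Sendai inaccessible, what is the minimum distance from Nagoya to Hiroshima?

13

A few of the Nagoya→Hiroshima routes:
Nagoya -> Kobe -> Hiroshima: 10 + 3 = 13
Nagoya -> Kyoto -> Hiroshima: 12 + 10 = 22
Nagoya -> Kanazawa -> Osaka -> Kobe -> Hiroshima: 9 + 17 + 15 + 3 = 44
Best route has total 13 km.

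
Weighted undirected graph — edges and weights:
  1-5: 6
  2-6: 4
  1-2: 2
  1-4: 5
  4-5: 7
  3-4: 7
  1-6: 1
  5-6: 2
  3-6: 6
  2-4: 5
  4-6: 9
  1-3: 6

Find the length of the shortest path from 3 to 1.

6

Some routes from 3 to 1:
3→6→1: 6 + 1 = 7
3→4→1: 7 + 5 = 12
3→6→2→1: 6 + 4 + 2 = 12
3→1: 6
The minimum is 6.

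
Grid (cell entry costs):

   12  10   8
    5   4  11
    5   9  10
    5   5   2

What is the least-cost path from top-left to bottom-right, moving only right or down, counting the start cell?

34

Best path: r0c0 r1c0 r2c0 r3c0 r3c1 r3c2
Cost: 12 + 5 + 5 + 5 + 5 + 2 = 34
For comparison, the top-then-right route costs 53.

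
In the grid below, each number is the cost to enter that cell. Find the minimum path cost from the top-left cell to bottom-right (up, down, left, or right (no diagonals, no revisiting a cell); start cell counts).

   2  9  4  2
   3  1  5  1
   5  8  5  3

15

Take (0,0)→(1,0)→(1,1)→(1,2)→(1,3)→(2,3) for a total of 2 + 3 + 1 + 5 + 1 + 3 = 15.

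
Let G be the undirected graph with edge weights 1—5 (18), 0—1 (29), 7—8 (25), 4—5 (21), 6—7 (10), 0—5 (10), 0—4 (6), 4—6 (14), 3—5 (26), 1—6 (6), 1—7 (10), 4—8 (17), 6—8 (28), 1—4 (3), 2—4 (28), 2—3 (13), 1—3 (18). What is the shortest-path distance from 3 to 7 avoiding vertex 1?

65

A few of the 3→7 routes:
3 -> 5 -> 0 -> 4 -> 8 -> 7: 26 + 10 + 6 + 17 + 25 = 84
3 -> 5 -> 0 -> 4 -> 6 -> 7: 26 + 10 + 6 + 14 + 10 = 66
3 -> 5 -> 4 -> 8 -> 7: 26 + 21 + 17 + 25 = 89
3 -> 5 -> 4 -> 6 -> 7: 26 + 21 + 14 + 10 = 71
3 -> 2 -> 4 -> 6 -> 7: 13 + 28 + 14 + 10 = 65
3 -> 2 -> 4 -> 8 -> 7: 13 + 28 + 17 + 25 = 83
Shortest: 65.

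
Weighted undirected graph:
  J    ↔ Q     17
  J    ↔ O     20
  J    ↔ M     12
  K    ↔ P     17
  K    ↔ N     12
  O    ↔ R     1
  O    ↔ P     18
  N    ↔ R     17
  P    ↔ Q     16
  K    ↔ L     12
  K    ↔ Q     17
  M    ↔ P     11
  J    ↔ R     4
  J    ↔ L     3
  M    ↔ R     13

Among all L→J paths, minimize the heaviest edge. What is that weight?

3

Comparing a few candidate routes:
L - K - Q - P - M - R - J: max(12, 17, 16, 11, 13, 4) = 17
L - K - Q - P - M - J: max(12, 17, 16, 11, 12) = 17
L - J: max(3) = 3
Smallest bottleneck: 3.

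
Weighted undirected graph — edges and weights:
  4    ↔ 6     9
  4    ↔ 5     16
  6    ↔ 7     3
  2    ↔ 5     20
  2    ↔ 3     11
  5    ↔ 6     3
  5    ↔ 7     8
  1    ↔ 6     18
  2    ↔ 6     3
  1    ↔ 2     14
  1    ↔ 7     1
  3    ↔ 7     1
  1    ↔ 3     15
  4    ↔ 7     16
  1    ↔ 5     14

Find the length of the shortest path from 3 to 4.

13

Comparing a few candidate routes:
3 → 7 → 6 → 4: 1 + 3 + 9 = 13
3 → 7 → 5 → 6 → 4: 1 + 8 + 3 + 9 = 21
3 → 7 → 6 → 5 → 4: 1 + 3 + 3 + 16 = 23
3 → 7 → 4: 1 + 16 = 17
3 → 2 → 6 → 4: 11 + 3 + 9 = 23
Best route has total 13.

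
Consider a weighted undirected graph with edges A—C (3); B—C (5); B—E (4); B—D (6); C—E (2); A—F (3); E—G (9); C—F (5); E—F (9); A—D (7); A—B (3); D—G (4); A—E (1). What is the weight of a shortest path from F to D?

10

Comparing a few candidate routes:
F-A-B-D: 3 + 3 + 6 = 12
F-A-D: 3 + 7 = 10
F-A-E-B-D: 3 + 1 + 4 + 6 = 14
Best route has total 10.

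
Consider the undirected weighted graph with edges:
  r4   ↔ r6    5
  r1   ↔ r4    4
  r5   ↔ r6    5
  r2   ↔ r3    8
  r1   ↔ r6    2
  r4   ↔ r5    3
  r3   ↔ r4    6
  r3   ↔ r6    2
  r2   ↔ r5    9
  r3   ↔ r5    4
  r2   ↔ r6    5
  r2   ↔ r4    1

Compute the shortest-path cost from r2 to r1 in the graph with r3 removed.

A few of the r2→r1 routes:
r2 - r4 - r5 - r6 - r1: 1 + 3 + 5 + 2 = 11
r2 - r6 - r1: 5 + 2 = 7
r2 - r4 - r1: 1 + 4 = 5
r2 - r6 - r4 - r1: 5 + 5 + 4 = 14
r2 - r4 - r6 - r1: 1 + 5 + 2 = 8
Shortest: 5.

5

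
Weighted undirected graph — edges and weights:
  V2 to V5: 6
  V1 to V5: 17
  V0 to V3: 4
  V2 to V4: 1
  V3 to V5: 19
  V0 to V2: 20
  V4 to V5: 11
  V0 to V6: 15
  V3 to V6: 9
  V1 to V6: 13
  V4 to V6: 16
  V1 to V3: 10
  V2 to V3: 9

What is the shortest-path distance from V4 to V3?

10

Some routes from V4 to V3:
V4→V6→V3: 16 + 9 = 25
V4→V2→V0→V3: 1 + 20 + 4 = 25
V4→V2→V3: 1 + 9 = 10
V4→V2→V5→V3: 1 + 6 + 19 = 26
Best route has total 10.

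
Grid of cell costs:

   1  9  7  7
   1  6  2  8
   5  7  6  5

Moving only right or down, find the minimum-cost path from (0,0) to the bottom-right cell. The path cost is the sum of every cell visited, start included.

Take (0,0) (1,0) (1,1) (1,2) (2,2) (2,3) for a total of 1 + 1 + 6 + 2 + 6 + 5 = 21.

21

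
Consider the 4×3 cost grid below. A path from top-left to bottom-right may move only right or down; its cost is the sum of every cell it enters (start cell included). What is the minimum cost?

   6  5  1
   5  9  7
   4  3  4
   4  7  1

23

Take (0,0) -> (1,0) -> (2,0) -> (2,1) -> (2,2) -> (3,2) for a total of 6 + 5 + 4 + 3 + 4 + 1 = 23.
For comparison, the top-then-right route costs 24.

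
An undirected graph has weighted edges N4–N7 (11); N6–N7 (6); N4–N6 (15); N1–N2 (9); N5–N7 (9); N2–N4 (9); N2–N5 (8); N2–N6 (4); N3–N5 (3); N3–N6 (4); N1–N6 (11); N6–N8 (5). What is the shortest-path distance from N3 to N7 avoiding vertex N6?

12

Paths from N3 to N7 avoiding N6:
N3 -> N5 -> N7: 3 + 9 = 12
N3 -> N5 -> N2 -> N4 -> N7: 3 + 8 + 9 + 11 = 31
Best route has total 12.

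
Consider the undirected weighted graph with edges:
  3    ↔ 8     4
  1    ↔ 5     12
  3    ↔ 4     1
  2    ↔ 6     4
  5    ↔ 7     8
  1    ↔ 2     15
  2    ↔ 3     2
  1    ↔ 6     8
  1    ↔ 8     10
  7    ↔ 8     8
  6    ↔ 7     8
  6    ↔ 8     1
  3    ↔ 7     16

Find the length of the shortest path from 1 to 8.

9

Some routes from 1 to 8:
1 → 6 → 8: 8 + 1 = 9
1 → 8: 10
1 → 2 → 6 → 8: 15 + 4 + 1 = 20
1 → 6 → 2 → 3 → 8: 8 + 4 + 2 + 4 = 18
The minimum is 9.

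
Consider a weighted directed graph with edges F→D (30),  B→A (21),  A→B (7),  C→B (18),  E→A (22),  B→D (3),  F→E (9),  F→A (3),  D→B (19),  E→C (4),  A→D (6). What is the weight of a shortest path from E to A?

Routes from E to A:
E -> A: 22
E -> C -> B -> A: 4 + 18 + 21 = 43
Best route has total 22.

22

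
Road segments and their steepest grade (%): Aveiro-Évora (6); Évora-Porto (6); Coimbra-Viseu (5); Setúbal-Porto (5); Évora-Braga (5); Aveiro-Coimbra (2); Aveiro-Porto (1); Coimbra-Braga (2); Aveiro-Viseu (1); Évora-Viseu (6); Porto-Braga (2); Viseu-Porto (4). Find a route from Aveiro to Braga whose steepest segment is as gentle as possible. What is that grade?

Checking several routes:
Aveiro -> Porto -> Braga: max(1, 2) = 2
Aveiro -> Porto -> Viseu -> Coimbra -> Braga: max(1, 4, 5, 2) = 5
Aveiro -> Viseu -> Porto -> Braga: max(1, 4, 2) = 4
Aveiro -> Coimbra -> Braga: max(2, 2) = 2
Smallest bottleneck: 2%.

2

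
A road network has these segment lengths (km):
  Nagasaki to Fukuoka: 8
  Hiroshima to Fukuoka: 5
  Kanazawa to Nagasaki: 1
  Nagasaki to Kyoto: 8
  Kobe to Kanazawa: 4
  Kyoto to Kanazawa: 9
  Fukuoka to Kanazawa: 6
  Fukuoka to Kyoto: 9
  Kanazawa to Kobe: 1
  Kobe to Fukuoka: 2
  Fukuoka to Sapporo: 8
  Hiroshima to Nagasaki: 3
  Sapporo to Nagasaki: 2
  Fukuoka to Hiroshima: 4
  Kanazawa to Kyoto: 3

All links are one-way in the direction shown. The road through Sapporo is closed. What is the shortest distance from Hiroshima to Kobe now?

12

Some routes from Hiroshima to Kobe avoiding Sapporo:
Hiroshima → Fukuoka → Kyoto → Kanazawa → Kobe: 5 + 9 + 9 + 1 = 24
Hiroshima → Nagasaki → Kyoto → Kanazawa → Kobe: 3 + 8 + 9 + 1 = 21
Hiroshima → Nagasaki → Fukuoka → Kanazawa → Kobe: 3 + 8 + 6 + 1 = 18
Hiroshima → Fukuoka → Kanazawa → Kobe: 5 + 6 + 1 = 12
Best route has total 12 km.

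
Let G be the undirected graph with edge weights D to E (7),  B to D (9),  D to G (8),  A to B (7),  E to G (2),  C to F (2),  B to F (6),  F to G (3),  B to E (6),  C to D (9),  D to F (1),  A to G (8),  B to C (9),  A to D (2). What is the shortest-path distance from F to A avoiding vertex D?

11

Routes from F to A avoiding D:
F→C→B→E→G→A: 2 + 9 + 6 + 2 + 8 = 27
F→B→A: 6 + 7 = 13
F→G→E→B→A: 3 + 2 + 6 + 7 = 18
F→C→B→A: 2 + 9 + 7 = 18
F→B→E→G→A: 6 + 6 + 2 + 8 = 22
F→G→A: 3 + 8 = 11
The minimum is 11.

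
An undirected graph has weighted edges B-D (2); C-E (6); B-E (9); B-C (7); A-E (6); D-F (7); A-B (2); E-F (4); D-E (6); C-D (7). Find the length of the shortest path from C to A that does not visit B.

12

Paths from C to A avoiding B:
C - D - F - E - A: 7 + 7 + 4 + 6 = 24
C - D - E - A: 7 + 6 + 6 = 19
C - E - A: 6 + 6 = 12
Shortest: 12.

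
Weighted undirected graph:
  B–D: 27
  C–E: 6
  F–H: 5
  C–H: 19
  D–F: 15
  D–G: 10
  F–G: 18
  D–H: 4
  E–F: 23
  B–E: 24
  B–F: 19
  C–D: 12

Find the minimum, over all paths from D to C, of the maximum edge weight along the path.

Some routes from D to C:
D -> F -> H -> C: max(15, 5, 19) = 19
D -> C: max(12) = 12
D -> G -> F -> H -> C: max(10, 18, 5, 19) = 19
D -> H -> C: max(4, 19) = 19
Best route has worst link 12.

12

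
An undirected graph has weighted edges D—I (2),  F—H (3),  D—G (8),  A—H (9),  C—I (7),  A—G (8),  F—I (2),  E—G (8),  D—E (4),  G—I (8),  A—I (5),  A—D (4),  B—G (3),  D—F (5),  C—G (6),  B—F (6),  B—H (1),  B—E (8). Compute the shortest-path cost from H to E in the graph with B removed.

11

A few of the H→E routes:
H -> F -> D -> E: 3 + 5 + 4 = 12
H -> A -> D -> E: 9 + 4 + 4 = 17
H -> F -> I -> A -> D -> E: 3 + 2 + 5 + 4 + 4 = 18
H -> A -> I -> D -> E: 9 + 5 + 2 + 4 = 20
H -> F -> I -> D -> E: 3 + 2 + 2 + 4 = 11
The minimum is 11.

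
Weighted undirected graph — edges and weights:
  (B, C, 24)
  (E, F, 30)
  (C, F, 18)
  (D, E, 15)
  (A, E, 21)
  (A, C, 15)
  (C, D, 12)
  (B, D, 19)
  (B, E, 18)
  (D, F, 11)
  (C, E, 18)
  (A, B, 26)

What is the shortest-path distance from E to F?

Some routes from E to F:
E→F: 30
E→C→F: 18 + 18 = 36
E→D→F: 15 + 11 = 26
Shortest: 26.

26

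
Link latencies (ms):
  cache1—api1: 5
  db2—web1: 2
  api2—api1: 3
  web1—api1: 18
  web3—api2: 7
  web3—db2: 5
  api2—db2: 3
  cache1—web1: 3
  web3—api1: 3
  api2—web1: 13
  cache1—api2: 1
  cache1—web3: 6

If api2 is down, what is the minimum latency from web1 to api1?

Some routes from web1 to api1 avoiding api2:
web1-cache1-web3-api1: 3 + 6 + 3 = 12
web1-db2-web3-api1: 2 + 5 + 3 = 10
web1-cache1-api1: 3 + 5 = 8
Best route has total 8 ms.

8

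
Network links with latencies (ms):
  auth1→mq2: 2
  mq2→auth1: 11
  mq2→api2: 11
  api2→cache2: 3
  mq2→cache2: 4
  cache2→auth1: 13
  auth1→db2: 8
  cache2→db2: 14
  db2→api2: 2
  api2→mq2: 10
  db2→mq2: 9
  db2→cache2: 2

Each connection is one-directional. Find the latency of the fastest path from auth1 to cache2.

A few of the auth1→cache2 routes:
auth1 -> mq2 -> cache2: 2 + 4 = 6
auth1 -> db2 -> mq2 -> cache2: 8 + 9 + 4 = 21
auth1 -> db2 -> api2 -> cache2: 8 + 2 + 3 = 13
auth1 -> db2 -> cache2: 8 + 2 = 10
auth1 -> mq2 -> api2 -> cache2: 2 + 11 + 3 = 16
The minimum is 6 ms.

6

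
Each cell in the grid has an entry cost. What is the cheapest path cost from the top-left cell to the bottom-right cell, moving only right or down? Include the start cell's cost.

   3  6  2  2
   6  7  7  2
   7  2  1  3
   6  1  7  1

19

Take (0,0) -> (0,1) -> (0,2) -> (0,3) -> (1,3) -> (2,3) -> (3,3) for a total of 3 + 6 + 2 + 2 + 2 + 3 + 1 = 19.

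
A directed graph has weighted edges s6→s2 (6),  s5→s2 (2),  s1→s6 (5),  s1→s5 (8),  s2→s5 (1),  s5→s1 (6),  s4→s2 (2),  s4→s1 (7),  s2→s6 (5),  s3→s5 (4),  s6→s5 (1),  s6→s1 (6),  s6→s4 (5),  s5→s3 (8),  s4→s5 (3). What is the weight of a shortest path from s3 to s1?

10

Routes from s3 to s1:
s3 -> s5 -> s1: 4 + 6 = 10
s3 -> s5 -> s2 -> s6 -> s4 -> s1: 4 + 2 + 5 + 5 + 7 = 23
s3 -> s5 -> s2 -> s6 -> s1: 4 + 2 + 5 + 6 = 17
Best route has total 10.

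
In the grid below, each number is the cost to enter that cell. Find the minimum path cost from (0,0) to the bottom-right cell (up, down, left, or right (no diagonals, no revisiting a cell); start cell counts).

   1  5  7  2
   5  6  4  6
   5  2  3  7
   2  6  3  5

One optimal route is (0,0) -> (1,0) -> (2,0) -> (2,1) -> (2,2) -> (3,2) -> (3,3).
Its cost is 1 + 5 + 5 + 2 + 3 + 3 + 5 = 24.

24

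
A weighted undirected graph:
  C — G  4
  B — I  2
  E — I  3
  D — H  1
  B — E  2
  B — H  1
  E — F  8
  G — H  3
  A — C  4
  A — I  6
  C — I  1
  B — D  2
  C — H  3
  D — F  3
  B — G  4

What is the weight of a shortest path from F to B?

Checking several routes:
F→E→B: 8 + 2 = 10
F→E→I→B: 8 + 3 + 2 = 13
F→D→B: 3 + 2 = 5
F→D→H→B: 3 + 1 + 1 = 5
F→D→H→C→I→B: 3 + 1 + 3 + 1 + 2 = 10
F→D→H→G→B: 3 + 1 + 3 + 4 = 11
Shortest: 5.

5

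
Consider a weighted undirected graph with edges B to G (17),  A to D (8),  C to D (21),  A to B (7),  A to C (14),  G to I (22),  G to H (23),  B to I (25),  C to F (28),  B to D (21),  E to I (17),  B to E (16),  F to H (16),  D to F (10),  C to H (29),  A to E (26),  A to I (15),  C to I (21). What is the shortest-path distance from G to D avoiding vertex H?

Checking several routes:
G -> I -> C -> D: 22 + 21 + 21 = 64
G -> B -> A -> D: 17 + 7 + 8 = 32
G -> I -> A -> D: 22 + 15 + 8 = 45
G -> B -> A -> C -> D: 17 + 7 + 14 + 21 = 59
G -> B -> D: 17 + 21 = 38
G -> I -> B -> A -> D: 22 + 25 + 7 + 8 = 62
Best route has total 32.

32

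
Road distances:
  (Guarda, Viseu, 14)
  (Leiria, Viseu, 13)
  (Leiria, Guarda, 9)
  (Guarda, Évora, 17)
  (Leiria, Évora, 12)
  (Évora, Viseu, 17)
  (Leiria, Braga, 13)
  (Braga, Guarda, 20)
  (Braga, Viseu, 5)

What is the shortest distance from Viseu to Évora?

Some routes from Viseu to Évora:
Viseu - Leiria - Évora: 13 + 12 = 25
Viseu - Guarda - Évora: 14 + 17 = 31
Viseu - Évora: 17
Viseu - Braga - Leiria - Évora: 5 + 13 + 12 = 30
Best route has total 17.

17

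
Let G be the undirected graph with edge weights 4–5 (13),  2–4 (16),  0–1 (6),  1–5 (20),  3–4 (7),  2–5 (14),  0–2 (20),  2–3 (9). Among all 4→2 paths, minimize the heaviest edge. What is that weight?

9

Checking several routes:
4 -> 2: max(16) = 16
4 -> 5 -> 2: max(13, 14) = 14
4 -> 3 -> 2: max(7, 9) = 9
Best route has worst link 9.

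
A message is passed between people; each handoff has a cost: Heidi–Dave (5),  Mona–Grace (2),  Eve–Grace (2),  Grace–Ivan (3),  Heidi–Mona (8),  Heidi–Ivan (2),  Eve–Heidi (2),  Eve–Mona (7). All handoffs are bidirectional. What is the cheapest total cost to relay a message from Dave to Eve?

Checking several routes:
Dave -> Heidi -> Ivan -> Grace -> Mona -> Eve: 5 + 2 + 3 + 2 + 7 = 19
Dave -> Heidi -> Mona -> Grace -> Eve: 5 + 8 + 2 + 2 = 17
Dave -> Heidi -> Ivan -> Grace -> Eve: 5 + 2 + 3 + 2 = 12
Dave -> Heidi -> Eve: 5 + 2 = 7
Best route has total 7.

7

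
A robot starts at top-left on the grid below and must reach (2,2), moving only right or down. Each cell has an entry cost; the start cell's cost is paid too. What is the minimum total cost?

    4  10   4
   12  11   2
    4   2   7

Path [0,0] [0,1] [0,2] [1,2] [2,2]: 4 + 10 + 4 + 2 + 7 = 27.

27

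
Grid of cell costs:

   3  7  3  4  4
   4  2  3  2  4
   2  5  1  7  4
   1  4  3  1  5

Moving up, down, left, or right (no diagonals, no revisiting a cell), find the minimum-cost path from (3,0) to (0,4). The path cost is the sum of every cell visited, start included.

22

Take (3,0)→(2,0)→(1,0)→(1,1)→(1,2)→(1,3)→(0,3)→(0,4) for a total of 1 + 2 + 4 + 2 + 3 + 2 + 4 + 4 = 22.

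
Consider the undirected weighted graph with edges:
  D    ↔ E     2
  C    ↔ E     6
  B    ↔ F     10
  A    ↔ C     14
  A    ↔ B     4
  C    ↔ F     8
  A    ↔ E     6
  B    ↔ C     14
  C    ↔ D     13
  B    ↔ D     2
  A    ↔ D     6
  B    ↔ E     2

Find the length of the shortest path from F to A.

14

Some routes from F to A:
F-B-D-A: 10 + 2 + 6 = 18
F-B-E-A: 10 + 2 + 6 = 18
F-C-E-B-A: 8 + 6 + 2 + 4 = 20
F-B-A: 10 + 4 = 14
F-B-D-E-A: 10 + 2 + 2 + 6 = 20
F-B-E-D-A: 10 + 2 + 2 + 6 = 20
Best route has total 14.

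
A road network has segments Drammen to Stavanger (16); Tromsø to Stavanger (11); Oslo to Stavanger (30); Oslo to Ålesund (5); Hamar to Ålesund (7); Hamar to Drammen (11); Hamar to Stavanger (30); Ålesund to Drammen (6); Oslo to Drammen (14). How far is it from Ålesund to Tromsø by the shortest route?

33

A few of the Ålesund→Tromsø routes:
Ålesund→Drammen→Hamar→Stavanger→Tromsø: 6 + 11 + 30 + 11 = 58
Ålesund→Oslo→Stavanger→Tromsø: 5 + 30 + 11 = 46
Ålesund→Oslo→Drammen→Stavanger→Tromsø: 5 + 14 + 16 + 11 = 46
Ålesund→Hamar→Drammen→Stavanger→Tromsø: 7 + 11 + 16 + 11 = 45
Ålesund→Hamar→Stavanger→Tromsø: 7 + 30 + 11 = 48
Ålesund→Drammen→Stavanger→Tromsø: 6 + 16 + 11 = 33
Best route has total 33 km.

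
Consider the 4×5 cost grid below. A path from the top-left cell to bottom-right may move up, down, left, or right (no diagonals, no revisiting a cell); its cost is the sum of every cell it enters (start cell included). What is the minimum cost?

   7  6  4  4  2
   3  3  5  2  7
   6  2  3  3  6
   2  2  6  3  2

Path r0c0 → r1c0 → r1c1 → r2c1 → r2c2 → r2c3 → r3c3 → r3c4: 7 + 3 + 3 + 2 + 3 + 3 + 3 + 2 = 26.

26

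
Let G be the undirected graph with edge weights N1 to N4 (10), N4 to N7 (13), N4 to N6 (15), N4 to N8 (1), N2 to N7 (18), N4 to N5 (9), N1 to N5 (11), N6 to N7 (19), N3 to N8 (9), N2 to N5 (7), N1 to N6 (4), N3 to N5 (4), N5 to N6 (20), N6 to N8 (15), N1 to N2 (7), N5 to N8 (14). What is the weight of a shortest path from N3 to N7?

23

Comparing a few candidate routes:
N3→N8→N4→N7: 9 + 1 + 13 = 23
N3→N5→N8→N4→N7: 4 + 14 + 1 + 13 = 32
N3→N5→N4→N7: 4 + 9 + 13 = 26
N3→N5→N2→N7: 4 + 7 + 18 = 29
The minimum is 23.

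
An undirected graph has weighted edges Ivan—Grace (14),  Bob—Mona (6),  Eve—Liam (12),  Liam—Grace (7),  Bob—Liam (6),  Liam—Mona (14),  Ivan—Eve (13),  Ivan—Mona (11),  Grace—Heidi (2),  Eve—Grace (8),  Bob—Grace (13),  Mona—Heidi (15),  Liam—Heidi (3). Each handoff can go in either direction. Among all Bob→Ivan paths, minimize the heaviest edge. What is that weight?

Comparing a few candidate routes:
Bob→Grace→Liam→Eve→Ivan: max(13, 7, 12, 13) = 13
Bob→Mona→Ivan: max(6, 11) = 11
Bob→Grace→Eve→Ivan: max(13, 8, 13) = 13
Bob→Liam→Grace→Eve→Ivan: max(6, 7, 8, 13) = 13
Bob→Liam→Heidi→Grace→Eve→Ivan: max(6, 3, 2, 8, 13) = 13
Bob→Liam→Eve→Ivan: max(6, 12, 13) = 13
Smallest bottleneck: 11.

11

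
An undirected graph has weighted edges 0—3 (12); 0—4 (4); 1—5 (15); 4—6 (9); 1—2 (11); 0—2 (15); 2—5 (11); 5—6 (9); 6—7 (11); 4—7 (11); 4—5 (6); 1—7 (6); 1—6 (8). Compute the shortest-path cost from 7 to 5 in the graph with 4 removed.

Paths from 7 to 5 avoiding 4:
7-1-2-5: 6 + 11 + 11 = 28
7-1-6-5: 6 + 8 + 9 = 23
7-6-1-2-5: 11 + 8 + 11 + 11 = 41
7-6-5: 11 + 9 = 20
7-1-5: 6 + 15 = 21
7-6-1-5: 11 + 8 + 15 = 34
The minimum is 20.

20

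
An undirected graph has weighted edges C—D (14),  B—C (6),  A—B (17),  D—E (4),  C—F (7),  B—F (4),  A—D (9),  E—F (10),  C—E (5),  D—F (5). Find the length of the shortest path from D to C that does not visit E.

12

Checking several routes:
D-F-B-C: 5 + 4 + 6 = 15
D-C: 14
D-F-C: 5 + 7 = 12
Shortest: 12.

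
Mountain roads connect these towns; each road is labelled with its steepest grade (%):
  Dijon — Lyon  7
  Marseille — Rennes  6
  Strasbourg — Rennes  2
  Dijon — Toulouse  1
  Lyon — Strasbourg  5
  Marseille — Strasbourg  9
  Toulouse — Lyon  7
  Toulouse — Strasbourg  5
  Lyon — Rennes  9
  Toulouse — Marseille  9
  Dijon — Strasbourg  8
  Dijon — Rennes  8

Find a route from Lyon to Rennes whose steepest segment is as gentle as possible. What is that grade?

A few of the Lyon→Rennes routes:
Lyon -> Strasbourg -> Rennes: max(5, 2) = 5
Lyon -> Toulouse -> Strasbourg -> Rennes: max(7, 5, 2) = 7
Lyon -> Dijon -> Strasbourg -> Rennes: max(7, 8, 2) = 8
Lyon -> Dijon -> Toulouse -> Strasbourg -> Rennes: max(7, 1, 5, 2) = 7
Lyon -> Dijon -> Rennes: max(7, 8) = 8
The minimum achievable maximum is 5%.

5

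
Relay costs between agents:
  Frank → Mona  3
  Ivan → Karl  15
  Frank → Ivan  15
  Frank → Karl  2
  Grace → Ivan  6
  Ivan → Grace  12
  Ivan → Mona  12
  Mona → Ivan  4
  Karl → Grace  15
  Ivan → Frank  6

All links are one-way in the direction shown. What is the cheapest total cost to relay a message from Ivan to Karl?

8

Routes from Ivan to Karl:
Ivan → Frank → Karl: 6 + 2 = 8
Ivan → Karl: 15
The minimum is 8.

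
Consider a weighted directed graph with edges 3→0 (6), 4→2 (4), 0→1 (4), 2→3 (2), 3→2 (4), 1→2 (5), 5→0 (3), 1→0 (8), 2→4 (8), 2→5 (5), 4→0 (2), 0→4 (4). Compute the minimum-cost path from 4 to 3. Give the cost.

Candidate routes:
4-0-1-2-3: 2 + 4 + 5 + 2 = 13
4-2-3: 4 + 2 = 6
The minimum is 6.

6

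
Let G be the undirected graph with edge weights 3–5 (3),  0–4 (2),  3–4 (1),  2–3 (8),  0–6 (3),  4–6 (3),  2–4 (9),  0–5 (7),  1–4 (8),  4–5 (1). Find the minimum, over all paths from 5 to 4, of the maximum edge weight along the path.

1

Paths from 5 to 4:
5-3-2-4: max(3, 8, 9) = 9
5-0-4: max(7, 2) = 7
5-4: max(1) = 1
5-3-4: max(3, 1) = 3
5-0-6-4: max(7, 3, 3) = 7
Smallest bottleneck: 1.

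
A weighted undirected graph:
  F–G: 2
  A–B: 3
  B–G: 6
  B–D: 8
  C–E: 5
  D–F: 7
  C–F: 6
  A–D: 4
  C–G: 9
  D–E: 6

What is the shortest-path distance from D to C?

A few of the D→C routes:
D -> E -> C: 6 + 5 = 11
D -> F -> G -> C: 7 + 2 + 9 = 18
D -> F -> C: 7 + 6 = 13
Best route has total 11.

11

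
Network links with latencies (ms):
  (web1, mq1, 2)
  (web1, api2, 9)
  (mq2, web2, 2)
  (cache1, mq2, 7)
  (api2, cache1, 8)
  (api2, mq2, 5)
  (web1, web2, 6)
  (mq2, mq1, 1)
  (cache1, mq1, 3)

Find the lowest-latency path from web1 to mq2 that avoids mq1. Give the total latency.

Candidate routes:
web1-api2-mq2: 9 + 5 = 14
web1-web2-mq2: 6 + 2 = 8
web1-api2-cache1-mq2: 9 + 8 + 7 = 24
The minimum is 8 ms.

8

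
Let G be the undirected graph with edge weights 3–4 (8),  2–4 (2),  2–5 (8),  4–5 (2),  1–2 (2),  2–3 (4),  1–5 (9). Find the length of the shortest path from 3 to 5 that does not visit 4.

12

Paths from 3 to 5 avoiding 4:
3→2→1→5: 4 + 2 + 9 = 15
3→2→5: 4 + 8 = 12
Shortest: 12.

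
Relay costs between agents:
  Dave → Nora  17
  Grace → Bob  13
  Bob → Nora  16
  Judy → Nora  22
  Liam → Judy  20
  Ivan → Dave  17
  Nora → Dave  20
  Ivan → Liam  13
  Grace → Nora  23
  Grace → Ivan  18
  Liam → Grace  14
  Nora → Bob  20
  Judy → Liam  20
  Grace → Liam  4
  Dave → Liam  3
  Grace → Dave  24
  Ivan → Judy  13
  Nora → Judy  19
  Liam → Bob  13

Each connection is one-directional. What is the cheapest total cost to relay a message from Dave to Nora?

Comparing a few candidate routes:
Dave - Liam - Judy - Nora: 3 + 20 + 22 = 45
Dave - Nora: 17
Dave - Liam - Grace - Bob - Nora: 3 + 14 + 13 + 16 = 46
Dave - Liam - Bob - Nora: 3 + 13 + 16 = 32
Dave - Liam - Grace - Nora: 3 + 14 + 23 = 40
The minimum is 17.

17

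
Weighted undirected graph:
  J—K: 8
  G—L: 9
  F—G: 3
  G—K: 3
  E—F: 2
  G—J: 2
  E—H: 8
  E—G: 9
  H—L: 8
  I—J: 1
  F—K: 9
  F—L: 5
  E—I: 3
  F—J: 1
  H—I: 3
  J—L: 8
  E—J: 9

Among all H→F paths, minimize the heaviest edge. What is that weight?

3

Some routes from H to F:
H -> I -> J -> K -> G -> F: max(3, 1, 8, 3, 3) = 8
H -> I -> J -> G -> F: max(3, 1, 2, 3) = 3
H -> I -> J -> F: max(3, 1, 1) = 3
H -> I -> E -> F: max(3, 3, 2) = 3
Best route has worst link 3.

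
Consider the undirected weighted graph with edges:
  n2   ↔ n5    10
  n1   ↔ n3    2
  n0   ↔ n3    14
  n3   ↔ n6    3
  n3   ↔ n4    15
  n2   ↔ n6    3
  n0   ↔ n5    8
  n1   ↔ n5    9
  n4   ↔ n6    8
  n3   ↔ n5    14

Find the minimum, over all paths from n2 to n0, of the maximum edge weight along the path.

9

Some routes from n2 to n0:
n2 - n5 - n3 - n0: max(10, 14, 14) = 14
n2 - n5 - n0: max(10, 8) = 10
n2 - n6 - n3 - n5 - n0: max(3, 3, 14, 8) = 14
n2 - n6 - n3 - n1 - n5 - n0: max(3, 3, 2, 9, 8) = 9
n2 - n5 - n1 - n3 - n0: max(10, 9, 2, 14) = 14
n2 - n6 - n3 - n0: max(3, 3, 14) = 14
Smallest bottleneck: 9.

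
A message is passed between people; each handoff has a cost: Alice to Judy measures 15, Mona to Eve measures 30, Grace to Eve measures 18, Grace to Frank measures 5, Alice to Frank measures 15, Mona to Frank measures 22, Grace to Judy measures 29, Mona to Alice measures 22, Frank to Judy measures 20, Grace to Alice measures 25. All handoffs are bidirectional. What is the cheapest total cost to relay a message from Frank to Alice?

A few of the Frank→Alice routes:
Frank -> Mona -> Alice: 22 + 22 = 44
Frank -> Grace -> Alice: 5 + 25 = 30
Frank -> Alice: 15
Frank -> Judy -> Alice: 20 + 15 = 35
The minimum is 15.

15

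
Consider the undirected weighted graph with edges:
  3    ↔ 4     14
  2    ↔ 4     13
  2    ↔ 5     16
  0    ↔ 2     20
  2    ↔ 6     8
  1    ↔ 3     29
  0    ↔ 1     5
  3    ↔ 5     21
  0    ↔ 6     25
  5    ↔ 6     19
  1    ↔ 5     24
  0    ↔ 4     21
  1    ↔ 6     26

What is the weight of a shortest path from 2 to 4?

Checking several routes:
2 → 4: 13
2 → 5 → 3 → 4: 16 + 21 + 14 = 51
2 → 6 → 0 → 4: 8 + 25 + 21 = 54
2 → 0 → 4: 20 + 21 = 41
The minimum is 13.

13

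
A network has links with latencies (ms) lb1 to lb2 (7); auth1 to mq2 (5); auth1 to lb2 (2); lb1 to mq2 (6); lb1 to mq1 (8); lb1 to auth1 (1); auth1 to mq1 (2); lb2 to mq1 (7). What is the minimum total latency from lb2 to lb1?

Checking several routes:
lb2 -> mq1 -> auth1 -> lb1: 7 + 2 + 1 = 10
lb2 -> auth1 -> mq1 -> lb1: 2 + 2 + 8 = 12
lb2 -> auth1 -> mq2 -> lb1: 2 + 5 + 6 = 13
lb2 -> mq1 -> lb1: 7 + 8 = 15
lb2 -> lb1: 7
lb2 -> auth1 -> lb1: 2 + 1 = 3
The minimum is 3 ms.

3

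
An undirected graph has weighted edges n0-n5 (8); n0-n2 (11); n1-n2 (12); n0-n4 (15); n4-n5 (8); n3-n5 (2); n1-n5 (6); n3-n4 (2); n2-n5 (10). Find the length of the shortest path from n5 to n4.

Some routes from n5 to n4:
n5 -> n4: 8
n5 -> n3 -> n4: 2 + 2 = 4
n5 -> n0 -> n4: 8 + 15 = 23
n5 -> n2 -> n0 -> n4: 10 + 11 + 15 = 36
Best route has total 4.

4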